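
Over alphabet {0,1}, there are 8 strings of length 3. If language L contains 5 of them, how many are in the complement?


Alphabet: {0,1}
String length: 3
Total strings of length 3 = 2^3 = 8
Strings in L = 5
Complement = total - |L|
= 8 - 5
= 3

3


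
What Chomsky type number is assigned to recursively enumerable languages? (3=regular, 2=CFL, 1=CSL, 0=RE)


Chomsky hierarchy levels:
  Type 3: Regular (DFA/NFA/regex)
  Type 2: Context-free (PDA)
  Type 1: Context-sensitive
  Type 0: Recursively enumerable (TM)
'recursively enumerable' corresponds to Type 0

0


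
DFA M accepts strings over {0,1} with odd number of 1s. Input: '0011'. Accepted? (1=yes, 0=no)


DFA has 2 states: q_even (start, accept=no) and q_odd
Processing string '0011' character by character:
  Position 0: read '0', 1-count=0 -> q_even (no change)
  Position 1: read '0', 1-count=0 -> q_even (no change)
  Position 2: read '1', 1-count=1 -> q_odd
  Position 3: read '1', 1-count=2 -> q_even
Final state: q_even, total 1s = 2 (even); the DFA requires an odd count -> reject

0


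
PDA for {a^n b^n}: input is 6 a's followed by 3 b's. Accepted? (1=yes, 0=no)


Language requires equal numbers of a's and b's
PDA pushes for each 'a', pops for each 'b'
Number of a's = 6
Number of b's = 3
6 != 3 -> Reject

0


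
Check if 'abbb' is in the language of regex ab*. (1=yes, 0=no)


Pattern: ab*
String: 'abbb'
Pattern requires: exactly one 'a' followed by zero or more 'b's
First char is 'a' -> OK
Rest 'bbb': all b's? Yes
Result: 1

1


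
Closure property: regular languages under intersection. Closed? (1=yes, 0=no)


Regular languages are closed under:
- Union (DFA product construction)
- Intersection (DFA product construction)
- Complement (swap accept/reject states)
- Concatenation (NFA construction)
- Kleene star (NFA construction)
intersection is in this list
Therefore: closed

1


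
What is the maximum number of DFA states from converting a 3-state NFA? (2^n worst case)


NFA has 3 states
Subset construction: each DFA state = subset of NFA states
Maximum subsets = 2^3
2^3 = 8

8


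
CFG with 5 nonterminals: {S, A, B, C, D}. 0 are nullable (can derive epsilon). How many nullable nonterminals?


Nonterminals: {S, A, B, C, D}
A nonterminal is nullable if it can derive epsilon
Counting nullable nonterminals: 0
Total nullable = 0

0


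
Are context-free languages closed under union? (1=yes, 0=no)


CFL closure properties:
  Closed under: union, concatenation, Kleene star
  NOT closed under: intersection, complement
Operation 'union' is in closed list -> Yes (closed)

1


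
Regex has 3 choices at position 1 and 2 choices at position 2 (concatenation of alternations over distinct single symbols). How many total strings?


First group: 3 alternatives
Second group: 2 alternatives
Concatenation: each choice from group 1 pairs with each from group 2
Total = 3 x 2 = 6

6


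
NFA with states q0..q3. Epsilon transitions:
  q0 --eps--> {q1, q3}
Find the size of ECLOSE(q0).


Starting from q0
Initialize closure = {q0}
Follow epsilon from q0 -> add q1
Follow epsilon from q0 -> add q3
Final closure: {q0, q1, q3}
Size = 3

3


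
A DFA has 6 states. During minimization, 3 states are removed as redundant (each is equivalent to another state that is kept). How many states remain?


Original DFA: 6 states
Redundant states removed: 3
Minimized states = original - removed
= 6 - 3
= 3

3


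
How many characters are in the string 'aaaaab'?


String: 'aaaaab'
Counting characters:
  'a' appears 5 time(s)
  'b' appears 1 time(s)
Total length = 5 + 1 = 6

6


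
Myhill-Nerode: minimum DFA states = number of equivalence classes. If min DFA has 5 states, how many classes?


Myhill-Nerode theorem:
Number of equivalence classes = number of states in minimal DFA
Minimal DFA states = 5
Therefore equivalence classes = 5

5


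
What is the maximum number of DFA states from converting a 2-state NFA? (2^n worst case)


NFA has 2 states
Subset construction: each DFA state = subset of NFA states
Maximum subsets = 2^2
2^2 = 4

4


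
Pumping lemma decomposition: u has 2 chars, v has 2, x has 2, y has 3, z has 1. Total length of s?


|s| = |u| + |v| + |x| + |y| + |z|
= 2 + 2 + 2 + 3 + 1
= 4 + 2 + 4
= 6 + 4
= 10

10


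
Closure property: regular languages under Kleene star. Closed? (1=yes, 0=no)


Regular languages are closed under:
- Union (DFA product construction)
- Intersection (DFA product construction)
- Complement (swap accept/reject states)
- Concatenation (NFA construction)
- Kleene star (NFA construction)
Kleene star is in this list
Therefore: closed

1


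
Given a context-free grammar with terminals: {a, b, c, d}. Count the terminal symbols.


Terminal symbols: a, b, c, d
Counting each: a (#1), b (#2), c (#3), d (#4)
Total = 4

4


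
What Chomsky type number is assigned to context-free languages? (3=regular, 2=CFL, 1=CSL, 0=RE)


Chomsky hierarchy levels:
  Type 3: Regular (DFA/NFA/regex)
  Type 2: Context-free (PDA)
  Type 1: Context-sensitive
  Type 0: Recursively enumerable (TM)
'context-free' corresponds to Type 2

2


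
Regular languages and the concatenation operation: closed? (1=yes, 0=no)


Regular languages are closed under all standard operations:
- Union: Yes (product construction)
- Intersection: Yes (product construction)
- Complement: Yes (swap accept/reject)
- Concatenation: Yes (NFA construction)
Operation: concatenation -> Closed

1


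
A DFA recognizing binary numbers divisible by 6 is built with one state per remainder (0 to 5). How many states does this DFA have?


Divisibility by 6 is tracked via the remainder mod 6: 0, 1, ..., 5
The construction assigns one state to each remainder
Number of remainders = 6

6


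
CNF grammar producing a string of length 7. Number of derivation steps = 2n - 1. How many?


Chomsky Normal Form derivation:
String length n = 7
Each step either:
  - Splits a nonterminal into two (n-1 such steps)
  - Converts a nonterminal to terminal (n such steps)
Total = (n-1) + n = 2n - 1
= 2(7) - 1
= 14 - 1
= 13

13


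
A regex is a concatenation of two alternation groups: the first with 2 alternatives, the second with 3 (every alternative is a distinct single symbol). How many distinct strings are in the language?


First group: 2 alternatives
Second group: 3 alternatives
Concatenation: each choice from group 1 pairs with each from group 2
Total = 2 x 3 = 6

6


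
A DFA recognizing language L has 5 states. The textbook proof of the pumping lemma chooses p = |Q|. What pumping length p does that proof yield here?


Pumping lemma for regular languages (standard proof):
Take p = |Q|, the number of DFA states.
Any string of length >= |Q| passes through |Q|+1 states while reading its first |Q| symbols,
so by pigeonhole some state repeats, giving the loop that can be pumped.
Here |Q| = 5
Therefore the proof uses p = 5

5


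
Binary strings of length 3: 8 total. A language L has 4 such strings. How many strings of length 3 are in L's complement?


Alphabet: {0,1}
String length: 3
Total strings of length 3 = 2^3 = 8
Strings in L = 4
Complement = total - |L|
= 8 - 4
= 4

4


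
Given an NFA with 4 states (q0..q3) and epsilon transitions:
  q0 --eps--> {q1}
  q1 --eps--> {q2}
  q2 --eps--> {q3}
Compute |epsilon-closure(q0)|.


Starting from q0
Initialize closure = {q0}
Follow epsilon from q0 -> add q1
Follow epsilon from q1 -> add q2
Follow epsilon from q2 -> add q3
Final closure: {q0, q1, q2, q3}
Size = 4

4


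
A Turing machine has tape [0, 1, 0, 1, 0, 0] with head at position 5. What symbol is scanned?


Tape: [0, 1, 0, 1, 0, 0]
Positions: 0 1 2 3 4 5
Values:    0 1 0 1 0 0
Head at position 5
tape[5] = 0

0


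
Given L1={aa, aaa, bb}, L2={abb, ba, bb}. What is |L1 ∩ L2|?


L1 = {aa, aaa, bb}
L2 = {abb, ba, bb}
Checking each string in L1 against L2:
  'aa': in L2? No
  'aaa': in L2? No
  'bb': in L2? Yes
Intersection = {bb}
|L1 ∩ L2| = 1

1


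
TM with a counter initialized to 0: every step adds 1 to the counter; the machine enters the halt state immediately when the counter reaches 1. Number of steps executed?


Counter starts at 0. Counting sequence:
  Step 1: counter = 1
Counter reached 1 -> halt
Total steps = 1

1


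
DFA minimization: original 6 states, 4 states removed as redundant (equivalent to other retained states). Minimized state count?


Original DFA: 6 states
Redundant states removed: 4
Minimized states = original - removed
= 6 - 4
= 2

2


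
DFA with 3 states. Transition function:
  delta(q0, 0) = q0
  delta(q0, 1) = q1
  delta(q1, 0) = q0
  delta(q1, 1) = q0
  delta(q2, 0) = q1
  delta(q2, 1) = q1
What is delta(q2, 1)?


Looking up transition function:
delta(q2, 1) in the table
Row: q2, Column: 1
Result: q1

q1


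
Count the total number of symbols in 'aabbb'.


String: 'aabbb'
Counting characters:
  'a' appears 2 time(s)
  'b' appears 3 time(s)
Total length = 2 + 3 = 5

5


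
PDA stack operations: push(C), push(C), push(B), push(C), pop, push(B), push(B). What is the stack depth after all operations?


Tracing stack operations:
  push(C) -> stack = [C], depth=1
  push(C) -> stack = [C,C], depth=2
  push(B) -> stack = [C,C,B], depth=3
  push(C) -> stack = [C,C,B,C], depth=4
  pop -> removed C, stack = [C,C,B], depth=3
  push(B) -> stack = [C,C,B,B], depth=4
  push(B) -> stack = [C,C,B,B,B], depth=5
Final depth = 5

5


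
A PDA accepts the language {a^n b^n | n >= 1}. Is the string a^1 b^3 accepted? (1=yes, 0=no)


Language requires equal numbers of a's and b's
PDA pushes for each 'a', pops for each 'b'
Number of a's = 1
Number of b's = 3
1 != 3 -> Reject

0


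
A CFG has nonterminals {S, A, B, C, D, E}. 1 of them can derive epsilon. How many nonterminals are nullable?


Nonterminals: {S, A, B, C, D, E}
A nonterminal is nullable if it can derive epsilon
Counting nullable nonterminals: 1
Total nullable = 1

1


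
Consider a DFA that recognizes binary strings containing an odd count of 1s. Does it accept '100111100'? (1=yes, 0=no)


DFA has 2 states: q_even (start, accept=no) and q_odd
Processing string '100111100' character by character:
  Position 0: read '1', 1-count=1 -> q_odd
  Position 1: read '0', 1-count=1 -> q_odd (no change)
  Position 2: read '0', 1-count=1 -> q_odd (no change)
  Position 3: read '1', 1-count=2 -> q_even
  Position 4: read '1', 1-count=3 -> q_odd
  Position 5: read '1', 1-count=4 -> q_even
  Position 6: read '1', 1-count=5 -> q_odd
  Position 7: read '0', 1-count=5 -> q_odd (no change)
  Position 8: read '0', 1-count=5 -> q_odd (no change)
Final state: q_odd, total 1s = 5 (odd); the DFA requires an odd count -> accept

1


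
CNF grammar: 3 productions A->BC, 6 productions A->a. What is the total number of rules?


CNF allows two rule forms:
  A -> BC (binary): 3 rules
  A -> a (terminal): 6 rules
Total = 3 + 6 = 9

9


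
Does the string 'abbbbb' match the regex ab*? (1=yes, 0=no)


Pattern: ab*
String: 'abbbbb'
Pattern requires: exactly one 'a' followed by zero or more 'b's
First char is 'a' -> OK
Rest 'bbbbb': all b's? Yes
Result: 1

1


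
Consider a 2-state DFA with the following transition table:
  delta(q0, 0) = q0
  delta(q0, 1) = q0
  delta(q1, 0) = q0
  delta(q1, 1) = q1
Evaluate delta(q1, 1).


Looking up transition function:
delta(q1, 1) in the table
Row: q1, Column: 1
Result: q1

q1


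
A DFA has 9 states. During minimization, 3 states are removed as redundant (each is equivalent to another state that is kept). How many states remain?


Original DFA: 9 states
Redundant states removed: 3
Minimized states = original - removed
= 9 - 3
= 6

6


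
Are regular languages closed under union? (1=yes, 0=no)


Regular languages are closed under:
- Union (DFA product construction)
- Intersection (DFA product construction)
- Complement (swap accept/reject states)
- Concatenation (NFA construction)
- Kleene star (NFA construction)
union is in this list
Therefore: closed

1


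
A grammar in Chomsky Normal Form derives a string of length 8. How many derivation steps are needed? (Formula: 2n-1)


Chomsky Normal Form derivation:
String length n = 8
Each step either:
  - Splits a nonterminal into two (n-1 such steps)
  - Converts a nonterminal to terminal (n such steps)
Total = (n-1) + n = 2n - 1
= 2(8) - 1
= 16 - 1
= 15

15


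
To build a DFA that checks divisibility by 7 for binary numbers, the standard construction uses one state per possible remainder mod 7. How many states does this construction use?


Divisibility by 7 is tracked via the remainder mod 7: 0, 1, ..., 6
The construction assigns one state to each remainder
Number of remainders = 7

7


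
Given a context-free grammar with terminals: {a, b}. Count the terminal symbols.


Terminal symbols: a, b
Counting each: a (#1), b (#2)
Total = 2

2


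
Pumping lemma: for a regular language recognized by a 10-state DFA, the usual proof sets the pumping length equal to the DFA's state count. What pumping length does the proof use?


Pumping lemma for regular languages (standard proof):
Take p = |Q|, the number of DFA states.
Any string of length >= |Q| passes through |Q|+1 states while reading its first |Q| symbols,
so by pigeonhole some state repeats, giving the loop that can be pumped.
Here |Q| = 10
Therefore the proof uses p = 10

10


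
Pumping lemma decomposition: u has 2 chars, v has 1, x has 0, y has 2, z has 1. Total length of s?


|s| = |u| + |v| + |x| + |y| + |z|
= 2 + 1 + 0 + 2 + 1
= 3 + 0 + 3
= 3 + 3
= 6

6


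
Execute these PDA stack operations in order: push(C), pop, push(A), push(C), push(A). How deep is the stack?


Tracing stack operations:
  push(C) -> stack = [C], depth=1
  pop -> removed C, stack = [], depth=0
  push(A) -> stack = [A], depth=1
  push(C) -> stack = [A,C], depth=2
  push(A) -> stack = [A,C,A], depth=3
Final depth = 3

3


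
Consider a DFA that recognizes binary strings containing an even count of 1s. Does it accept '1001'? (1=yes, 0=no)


DFA has 2 states: q_even (start, accept=yes) and q_odd
Processing string '1001' character by character:
  Position 0: read '1', 1-count=1 -> q_odd
  Position 1: read '0', 1-count=1 -> q_odd (no change)
  Position 2: read '0', 1-count=1 -> q_odd (no change)
  Position 3: read '1', 1-count=2 -> q_even
Final state: q_even, total 1s = 2 (even); the DFA requires an even count -> accept

1


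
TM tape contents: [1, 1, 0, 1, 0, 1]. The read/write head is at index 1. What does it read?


Tape: [1, 1, 0, 1, 0, 1]
Positions: 0 1 2 3 4 5
Values:    1 1 0 1 0 1
Head at position 1
tape[1] = 1

1


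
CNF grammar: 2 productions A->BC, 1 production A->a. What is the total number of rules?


CNF allows two rule forms:
  A -> BC (binary): 2 rules
  A -> a (terminal): 1 rule
Total = 2 + 1 = 3

3


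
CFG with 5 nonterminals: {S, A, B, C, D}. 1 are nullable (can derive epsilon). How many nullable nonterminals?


Nonterminals: {S, A, B, C, D}
A nonterminal is nullable if it can derive epsilon
Counting nullable nonterminals: 1
Total nullable = 1

1


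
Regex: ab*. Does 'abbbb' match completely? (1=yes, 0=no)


Pattern: ab*
String: 'abbbb'
Pattern requires: exactly one 'a' followed by zero or more 'b's
First char is 'a' -> OK
Rest 'bbbb': all b's? Yes
Result: 1

1


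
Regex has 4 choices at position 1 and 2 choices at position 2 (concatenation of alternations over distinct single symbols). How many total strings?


First group: 4 alternatives
Second group: 2 alternatives
Concatenation: each choice from group 1 pairs with each from group 2
Total = 4 x 2 = 8

8


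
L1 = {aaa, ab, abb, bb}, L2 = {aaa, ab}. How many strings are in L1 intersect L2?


L1 = {aaa, ab, abb, bb}
L2 = {aaa, ab}
Checking each string in L1 against L2:
  'aaa': in L2? Yes
  'ab': in L2? Yes
  'abb': in L2? No
  'bb': in L2? No
Intersection = {aaa, ab}
|L1 ∩ L2| = 2

2


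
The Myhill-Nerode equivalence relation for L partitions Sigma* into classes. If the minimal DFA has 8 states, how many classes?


Myhill-Nerode theorem:
Number of equivalence classes = number of states in minimal DFA
Minimal DFA states = 8
Therefore equivalence classes = 8

8


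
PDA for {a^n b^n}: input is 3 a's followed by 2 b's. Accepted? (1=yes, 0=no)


Language requires equal numbers of a's and b's
PDA pushes for each 'a', pops for each 'b'
Number of a's = 3
Number of b's = 2
3 != 2 -> Reject

0


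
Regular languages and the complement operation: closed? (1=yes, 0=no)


Regular languages are closed under all standard operations:
- Union: Yes (product construction)
- Intersection: Yes (product construction)
- Complement: Yes (swap accept/reject)
- Concatenation: Yes (NFA construction)
Operation: complement -> Closed

1


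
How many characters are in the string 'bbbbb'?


String: 'bbbbb'
Counting characters:
  'b' appears 5 time(s)
Total length = 0 + 5 = 5

5


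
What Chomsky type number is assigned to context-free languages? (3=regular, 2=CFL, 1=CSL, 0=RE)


Chomsky hierarchy levels:
  Type 3: Regular (DFA/NFA/regex)
  Type 2: Context-free (PDA)
  Type 1: Context-sensitive
  Type 0: Recursively enumerable (TM)
'context-free' corresponds to Type 2

2


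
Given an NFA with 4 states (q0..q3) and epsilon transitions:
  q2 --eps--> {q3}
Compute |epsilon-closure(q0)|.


Starting from q0
Initialize closure = {q0}
q0 has no outgoing epsilon transitions -> nothing to add
Final closure: {q0}
Size = 1

1


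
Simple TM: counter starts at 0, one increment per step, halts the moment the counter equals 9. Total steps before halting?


Counter starts at 0. Counting sequence:
  Step 1: counter = 1
  Step 2: counter = 2
  Step 3: counter = 3
  Step 4: counter = 4
  Step 5: counter = 5
  Step 6: counter = 6
  ...
  Step 9: counter = 9
Counter reached 9 -> halt
Total steps = 9

9


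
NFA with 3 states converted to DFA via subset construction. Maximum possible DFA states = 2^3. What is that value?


NFA has 3 states
Subset construction: each DFA state = subset of NFA states
Maximum subsets = 2^3
2^3 = 8

8


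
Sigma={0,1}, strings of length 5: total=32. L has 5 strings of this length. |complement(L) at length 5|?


Alphabet: {0,1}
String length: 5
Total strings of length 5 = 2^5 = 32
Strings in L = 5
Complement = total - |L|
= 32 - 5
= 27

27


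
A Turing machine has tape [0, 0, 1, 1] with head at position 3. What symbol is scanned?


Tape: [0, 0, 1, 1]
Positions: 0 1 2 3
Values:    0 0 1 1
Head at position 3
tape[3] = 1

1


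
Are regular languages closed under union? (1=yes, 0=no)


Regular languages are closed under:
- Union (DFA product construction)
- Intersection (DFA product construction)
- Complement (swap accept/reject states)
- Concatenation (NFA construction)
- Kleene star (NFA construction)
union is in this list
Therefore: closed

1


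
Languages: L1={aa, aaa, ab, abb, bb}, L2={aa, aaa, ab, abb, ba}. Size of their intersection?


L1 = {aa, aaa, ab, abb, bb}
L2 = {aa, aaa, ab, abb, ba}
Checking each string in L1 against L2:
  'aa': in L2? Yes
  'aaa': in L2? Yes
  'ab': in L2? Yes
  'abb': in L2? Yes
  'bb': in L2? No
Intersection = {aa, aaa, ab, abb}
|L1 ∩ L2| = 4

4


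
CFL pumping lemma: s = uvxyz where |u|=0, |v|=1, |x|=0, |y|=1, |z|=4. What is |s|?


|s| = |u| + |v| + |x| + |y| + |z|
= 0 + 1 + 0 + 1 + 4
= 1 + 0 + 5
= 1 + 5
= 6

6


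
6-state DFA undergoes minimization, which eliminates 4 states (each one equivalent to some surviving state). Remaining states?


Original DFA: 6 states
Redundant states removed: 4
Minimized states = original - removed
= 6 - 4
= 2

2


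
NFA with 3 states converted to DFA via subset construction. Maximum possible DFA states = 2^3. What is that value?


NFA has 3 states
Subset construction: each DFA state = subset of NFA states
Maximum subsets = 2^3
2^3 = 8

8


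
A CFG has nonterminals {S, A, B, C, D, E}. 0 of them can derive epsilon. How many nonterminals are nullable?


Nonterminals: {S, A, B, C, D, E}
A nonterminal is nullable if it can derive epsilon
Counting nullable nonterminals: 0
Total nullable = 0

0


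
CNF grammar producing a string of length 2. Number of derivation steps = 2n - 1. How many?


Chomsky Normal Form derivation:
String length n = 2
Each step either:
  - Splits a nonterminal into two (n-1 such steps)
  - Converts a nonterminal to terminal (n such steps)
Total = (n-1) + n = 2n - 1
= 2(2) - 1
= 4 - 1
= 3

3


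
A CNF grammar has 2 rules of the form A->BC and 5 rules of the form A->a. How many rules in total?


CNF allows two rule forms:
  A -> BC (binary): 2 rules
  A -> a (terminal): 5 rules
Total = 2 + 5 = 7

7


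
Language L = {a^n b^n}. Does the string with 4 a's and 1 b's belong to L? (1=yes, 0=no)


Language requires equal numbers of a's and b's
PDA pushes for each 'a', pops for each 'b'
Number of a's = 4
Number of b's = 1
4 != 1 -> Reject

0


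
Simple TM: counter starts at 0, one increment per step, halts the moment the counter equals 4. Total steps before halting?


Counter starts at 0. Counting sequence:
  Step 1: counter = 1
  Step 2: counter = 2
  Step 3: counter = 3
  Step 4: counter = 4
Counter reached 4 -> halt
Total steps = 4

4


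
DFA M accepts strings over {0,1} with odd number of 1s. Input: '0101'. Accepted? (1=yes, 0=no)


DFA has 2 states: q_even (start, accept=no) and q_odd
Processing string '0101' character by character:
  Position 0: read '0', 1-count=0 -> q_even (no change)
  Position 1: read '1', 1-count=1 -> q_odd
  Position 2: read '0', 1-count=1 -> q_odd (no change)
  Position 3: read '1', 1-count=2 -> q_even
Final state: q_even, total 1s = 2 (even); the DFA requires an odd count -> reject

0


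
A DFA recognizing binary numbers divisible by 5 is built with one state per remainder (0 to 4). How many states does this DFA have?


Divisibility by 5 is tracked via the remainder mod 5: 0, 1, ..., 4
The construction assigns one state to each remainder
Number of remainders = 5

5


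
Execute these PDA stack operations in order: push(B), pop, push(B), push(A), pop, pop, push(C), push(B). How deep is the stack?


Tracing stack operations:
  push(B) -> stack = [B], depth=1
  pop -> removed B, stack = [], depth=0
  push(B) -> stack = [B], depth=1
  push(A) -> stack = [B,A], depth=2
  pop -> removed A, stack = [B], depth=1
  pop -> removed B, stack = [], depth=0
  push(C) -> stack = [C], depth=1
  push(B) -> stack = [C,B], depth=2
Final depth = 2

2


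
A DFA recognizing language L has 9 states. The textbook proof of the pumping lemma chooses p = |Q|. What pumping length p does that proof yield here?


Pumping lemma for regular languages (standard proof):
Take p = |Q|, the number of DFA states.
Any string of length >= |Q| passes through |Q|+1 states while reading its first |Q| symbols,
so by pigeonhole some state repeats, giving the loop that can be pumped.
Here |Q| = 9
Therefore the proof uses p = 9

9


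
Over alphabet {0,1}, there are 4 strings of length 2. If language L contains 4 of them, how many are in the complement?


Alphabet: {0,1}
String length: 2
Total strings of length 2 = 2^2 = 4
Strings in L = 4
Complement = total - |L|
= 4 - 4
= 0

0


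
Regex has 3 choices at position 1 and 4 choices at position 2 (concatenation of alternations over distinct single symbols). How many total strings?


First group: 3 alternatives
Second group: 4 alternatives
Concatenation: each choice from group 1 pairs with each from group 2
Total = 3 x 4 = 12

12


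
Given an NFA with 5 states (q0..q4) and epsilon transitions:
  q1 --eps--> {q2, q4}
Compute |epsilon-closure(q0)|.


Starting from q0
Initialize closure = {q0}
q0 has no outgoing epsilon transitions -> nothing to add
Final closure: {q0}
Size = 1

1


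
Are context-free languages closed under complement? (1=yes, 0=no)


CFL closure properties:
  Closed under: union, concatenation, Kleene star
  NOT closed under: intersection, complement
Operation 'complement' is in not-closed list -> No (not closed)

0


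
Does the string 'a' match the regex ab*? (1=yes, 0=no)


Pattern: ab*
String: 'a'
Pattern requires: exactly one 'a' followed by zero or more 'b's
First char is 'a' -> OK
Rest '': all b's? Yes
Result: 1

1


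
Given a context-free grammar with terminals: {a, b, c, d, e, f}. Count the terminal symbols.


Terminal symbols: a, b, c, d, e, f
Counting each: a (#1), b (#2), c (#3), d (#4), e (#5), f (#6)
Total = 6

6


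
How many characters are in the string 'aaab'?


String: 'aaab'
Counting characters:
  'a' appears 3 time(s)
  'b' appears 1 time(s)
Total length = 3 + 1 = 4

4


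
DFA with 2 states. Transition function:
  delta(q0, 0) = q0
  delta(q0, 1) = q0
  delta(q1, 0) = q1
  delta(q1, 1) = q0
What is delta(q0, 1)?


Looking up transition function:
delta(q0, 1) in the table
Row: q0, Column: 1
Result: q0

q0


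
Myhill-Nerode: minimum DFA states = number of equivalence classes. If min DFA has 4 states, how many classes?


Myhill-Nerode theorem:
Number of equivalence classes = number of states in minimal DFA
Minimal DFA states = 4
Therefore equivalence classes = 4

4


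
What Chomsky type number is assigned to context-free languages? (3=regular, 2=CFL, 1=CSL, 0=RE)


Chomsky hierarchy levels:
  Type 3: Regular (DFA/NFA/regex)
  Type 2: Context-free (PDA)
  Type 1: Context-sensitive
  Type 0: Recursively enumerable (TM)
'context-free' corresponds to Type 2

2


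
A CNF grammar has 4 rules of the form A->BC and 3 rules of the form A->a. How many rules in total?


CNF allows two rule forms:
  A -> BC (binary): 4 rules
  A -> a (terminal): 3 rules
Total = 4 + 3 = 7

7


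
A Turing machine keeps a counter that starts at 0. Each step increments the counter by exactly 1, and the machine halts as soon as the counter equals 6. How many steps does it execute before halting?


Counter starts at 0. Counting sequence:
  Step 1: counter = 1
  Step 2: counter = 2
  Step 3: counter = 3
  Step 4: counter = 4
  Step 5: counter = 5
  Step 6: counter = 6
Counter reached 6 -> halt
Total steps = 6

6


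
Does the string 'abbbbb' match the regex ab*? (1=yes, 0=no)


Pattern: ab*
String: 'abbbbb'
Pattern requires: exactly one 'a' followed by zero or more 'b's
First char is 'a' -> OK
Rest 'bbbbb': all b's? Yes
Result: 1

1


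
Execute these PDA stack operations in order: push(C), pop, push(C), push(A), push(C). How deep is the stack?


Tracing stack operations:
  push(C) -> stack = [C], depth=1
  pop -> removed C, stack = [], depth=0
  push(C) -> stack = [C], depth=1
  push(A) -> stack = [C,A], depth=2
  push(C) -> stack = [C,A,C], depth=3
Final depth = 3

3


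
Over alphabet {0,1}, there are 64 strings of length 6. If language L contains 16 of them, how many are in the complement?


Alphabet: {0,1}
String length: 6
Total strings of length 6 = 2^6 = 64
Strings in L = 16
Complement = total - |L|
= 64 - 16
= 48

48


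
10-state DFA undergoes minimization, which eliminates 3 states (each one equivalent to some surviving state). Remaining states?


Original DFA: 10 states
Redundant states removed: 3
Minimized states = original - removed
= 10 - 3
= 7

7


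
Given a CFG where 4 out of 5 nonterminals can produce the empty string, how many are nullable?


Nonterminals: {S, A, B, C, D}
A nonterminal is nullable if it can derive epsilon
Counting nullable nonterminals: 4
Total nullable = 4

4


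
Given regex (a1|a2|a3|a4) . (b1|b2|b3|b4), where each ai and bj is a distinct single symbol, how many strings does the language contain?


First group: 4 alternatives
Second group: 4 alternatives
Concatenation: each choice from group 1 pairs with each from group 2
Total = 4 x 4 = 16

16


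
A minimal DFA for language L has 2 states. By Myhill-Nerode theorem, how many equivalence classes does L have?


Myhill-Nerode theorem:
Number of equivalence classes = number of states in minimal DFA
Minimal DFA states = 2
Therefore equivalence classes = 2

2


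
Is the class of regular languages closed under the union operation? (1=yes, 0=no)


Regular languages are closed under:
- Union (DFA product construction)
- Intersection (DFA product construction)
- Complement (swap accept/reject states)
- Concatenation (NFA construction)
- Kleene star (NFA construction)
union is in this list
Therefore: closed

1


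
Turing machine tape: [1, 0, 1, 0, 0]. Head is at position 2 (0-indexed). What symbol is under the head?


Tape: [1, 0, 1, 0, 0]
Positions: 0 1 2 3 4
Values:    1 0 1 0 0
Head at position 2
tape[2] = 1

1


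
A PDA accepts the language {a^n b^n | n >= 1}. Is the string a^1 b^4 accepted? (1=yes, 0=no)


Language requires equal numbers of a's and b's
PDA pushes for each 'a', pops for each 'b'
Number of a's = 1
Number of b's = 4
1 != 4 -> Reject

0


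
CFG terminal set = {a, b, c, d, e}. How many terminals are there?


Terminal symbols: a, b, c, d, e
Counting each: a (#1), b (#2), c (#3), d (#4), e (#5)
Total = 5

5


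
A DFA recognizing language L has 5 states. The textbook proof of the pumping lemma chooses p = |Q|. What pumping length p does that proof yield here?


Pumping lemma for regular languages (standard proof):
Take p = |Q|, the number of DFA states.
Any string of length >= |Q| passes through |Q|+1 states while reading its first |Q| symbols,
so by pigeonhole some state repeats, giving the loop that can be pumped.
Here |Q| = 5
Therefore the proof uses p = 5

5


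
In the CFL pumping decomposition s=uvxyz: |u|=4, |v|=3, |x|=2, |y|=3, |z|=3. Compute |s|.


|s| = |u| + |v| + |x| + |y| + |z|
= 4 + 3 + 2 + 3 + 3
= 7 + 2 + 6
= 9 + 6
= 15

15


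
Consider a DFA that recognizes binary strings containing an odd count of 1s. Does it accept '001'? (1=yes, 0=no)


DFA has 2 states: q_even (start, accept=no) and q_odd
Processing string '001' character by character:
  Position 0: read '0', 1-count=0 -> q_even (no change)
  Position 1: read '0', 1-count=0 -> q_even (no change)
  Position 2: read '1', 1-count=1 -> q_odd
Final state: q_odd, total 1s = 1 (odd); the DFA requires an odd count -> accept

1


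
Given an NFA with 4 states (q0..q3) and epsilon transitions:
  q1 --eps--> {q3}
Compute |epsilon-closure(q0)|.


Starting from q0
Initialize closure = {q0}
q0 has no outgoing epsilon transitions -> nothing to add
Final closure: {q0}
Size = 1

1


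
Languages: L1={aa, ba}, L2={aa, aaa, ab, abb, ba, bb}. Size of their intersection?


L1 = {aa, ba}
L2 = {aa, aaa, ab, abb, ba, bb}
Checking each string in L1 against L2:
  'aa': in L2? Yes
  'ba': in L2? Yes
Intersection = {aa, ba}
|L1 ∩ L2| = 2

2


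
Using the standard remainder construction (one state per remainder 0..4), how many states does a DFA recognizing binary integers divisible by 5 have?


Divisibility by 5 is tracked via the remainder mod 5: 0, 1, ..., 4
The construction assigns one state to each remainder
Number of remainders = 5

5


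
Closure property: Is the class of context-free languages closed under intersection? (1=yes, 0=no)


CFL closure properties:
  Closed under: union, concatenation, Kleene star
  NOT closed under: intersection, complement
Operation 'intersection' is in not-closed list -> No (not closed)

0


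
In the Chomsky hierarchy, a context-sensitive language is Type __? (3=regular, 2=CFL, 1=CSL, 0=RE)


Chomsky hierarchy levels:
  Type 3: Regular (DFA/NFA/regex)
  Type 2: Context-free (PDA)
  Type 1: Context-sensitive
  Type 0: Recursively enumerable (TM)
'context-sensitive' corresponds to Type 1

1


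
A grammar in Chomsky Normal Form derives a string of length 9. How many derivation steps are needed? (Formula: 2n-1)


Chomsky Normal Form derivation:
String length n = 9
Each step either:
  - Splits a nonterminal into two (n-1 such steps)
  - Converts a nonterminal to terminal (n such steps)
Total = (n-1) + n = 2n - 1
= 2(9) - 1
= 18 - 1
= 17

17


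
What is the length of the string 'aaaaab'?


String: 'aaaaab'
Counting characters:
  'a' appears 5 time(s)
  'b' appears 1 time(s)
Total length = 5 + 1 = 6

6


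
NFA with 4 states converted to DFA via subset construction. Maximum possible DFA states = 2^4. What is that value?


NFA has 4 states
Subset construction: each DFA state = subset of NFA states
Maximum subsets = 2^4
2^4 = 16

16


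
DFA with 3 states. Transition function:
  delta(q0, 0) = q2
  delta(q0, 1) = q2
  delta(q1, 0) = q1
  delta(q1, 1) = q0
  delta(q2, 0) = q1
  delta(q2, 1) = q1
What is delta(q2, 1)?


Looking up transition function:
delta(q2, 1) in the table
Row: q2, Column: 1
Result: q1

q1


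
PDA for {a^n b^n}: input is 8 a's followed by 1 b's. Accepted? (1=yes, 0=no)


Language requires equal numbers of a's and b's
PDA pushes for each 'a', pops for each 'b'
Number of a's = 8
Number of b's = 1
8 != 1 -> Reject

0


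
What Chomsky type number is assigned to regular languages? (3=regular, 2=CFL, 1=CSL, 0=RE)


Chomsky hierarchy levels:
  Type 3: Regular (DFA/NFA/regex)
  Type 2: Context-free (PDA)
  Type 1: Context-sensitive
  Type 0: Recursively enumerable (TM)
'regular' corresponds to Type 3

3


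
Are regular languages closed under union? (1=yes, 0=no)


Regular languages are closed under all standard operations:
- Union: Yes (product construction)
- Intersection: Yes (product construction)
- Complement: Yes (swap accept/reject)
- Concatenation: Yes (NFA construction)
Operation: union -> Closed

1


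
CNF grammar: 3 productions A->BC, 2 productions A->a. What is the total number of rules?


CNF allows two rule forms:
  A -> BC (binary): 3 rules
  A -> a (terminal): 2 rules
Total = 3 + 2 = 5

5


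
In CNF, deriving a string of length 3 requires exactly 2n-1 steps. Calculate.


Chomsky Normal Form derivation:
String length n = 3
Each step either:
  - Splits a nonterminal into two (n-1 such steps)
  - Converts a nonterminal to terminal (n such steps)
Total = (n-1) + n = 2n - 1
= 2(3) - 1
= 6 - 1
= 5

5


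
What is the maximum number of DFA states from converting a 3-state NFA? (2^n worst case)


NFA has 3 states
Subset construction: each DFA state = subset of NFA states
Maximum subsets = 2^3
2^3 = 8

8


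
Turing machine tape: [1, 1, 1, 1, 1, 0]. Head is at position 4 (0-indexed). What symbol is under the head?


Tape: [1, 1, 1, 1, 1, 0]
Positions: 0 1 2 3 4 5
Values:    1 1 1 1 1 0
Head at position 4
tape[4] = 1

1


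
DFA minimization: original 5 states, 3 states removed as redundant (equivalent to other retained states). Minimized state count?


Original DFA: 5 states
Redundant states removed: 3
Minimized states = original - removed
= 5 - 3
= 2

2


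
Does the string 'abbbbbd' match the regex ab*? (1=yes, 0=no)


Pattern: ab*
String: 'abbbbbd'
Pattern requires: exactly one 'a' followed by zero or more 'b's
First char is 'a' -> OK
Rest 'bbbbbd': all b's? No
Result: 0

0


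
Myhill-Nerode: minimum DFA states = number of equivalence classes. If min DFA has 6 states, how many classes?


Myhill-Nerode theorem:
Number of equivalence classes = number of states in minimal DFA
Minimal DFA states = 6
Therefore equivalence classes = 6

6


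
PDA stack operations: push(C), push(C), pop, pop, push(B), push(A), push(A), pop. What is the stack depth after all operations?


Tracing stack operations:
  push(C) -> stack = [C], depth=1
  push(C) -> stack = [C,C], depth=2
  pop -> removed C, stack = [C], depth=1
  pop -> removed C, stack = [], depth=0
  push(B) -> stack = [B], depth=1
  push(A) -> stack = [B,A], depth=2
  push(A) -> stack = [B,A,A], depth=3
  pop -> removed A, stack = [B,A], depth=2
Final depth = 2

2


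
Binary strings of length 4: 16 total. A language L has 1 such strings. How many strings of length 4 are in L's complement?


Alphabet: {0,1}
String length: 4
Total strings of length 4 = 2^4 = 16
Strings in L = 1
Complement = total - |L|
= 16 - 1
= 15

15


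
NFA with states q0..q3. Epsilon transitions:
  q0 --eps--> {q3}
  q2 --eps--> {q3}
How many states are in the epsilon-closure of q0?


Starting from q0
Initialize closure = {q0}
Follow epsilon from q0 -> add q3
Final closure: {q0, q3}
Size = 2

2


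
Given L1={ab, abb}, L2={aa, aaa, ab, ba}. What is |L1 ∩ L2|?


L1 = {ab, abb}
L2 = {aa, aaa, ab, ba}
Checking each string in L1 against L2:
  'ab': in L2? Yes
  'abb': in L2? No
Intersection = {ab}
|L1 ∩ L2| = 1

1


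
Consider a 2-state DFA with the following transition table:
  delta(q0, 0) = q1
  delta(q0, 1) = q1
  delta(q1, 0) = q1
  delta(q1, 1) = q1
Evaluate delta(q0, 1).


Looking up transition function:
delta(q0, 1) in the table
Row: q0, Column: 1
Result: q1

q1


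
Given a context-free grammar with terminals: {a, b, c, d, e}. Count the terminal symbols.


Terminal symbols: a, b, c, d, e
Counting each: a (#1), b (#2), c (#3), d (#4), e (#5)
Total = 5

5


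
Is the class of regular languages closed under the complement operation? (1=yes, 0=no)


Regular languages are closed under:
- Union (DFA product construction)
- Intersection (DFA product construction)
- Complement (swap accept/reject states)
- Concatenation (NFA construction)
- Kleene star (NFA construction)
complement is in this list
Therefore: closed

1


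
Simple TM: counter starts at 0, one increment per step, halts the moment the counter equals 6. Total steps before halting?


Counter starts at 0. Counting sequence:
  Step 1: counter = 1
  Step 2: counter = 2
  Step 3: counter = 3
  Step 4: counter = 4
  Step 5: counter = 5
  Step 6: counter = 6
Counter reached 6 -> halt
Total steps = 6

6


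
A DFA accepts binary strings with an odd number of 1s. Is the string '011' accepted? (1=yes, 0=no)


DFA has 2 states: q_even (start, accept=no) and q_odd
Processing string '011' character by character:
  Position 0: read '0', 1-count=0 -> q_even (no change)
  Position 1: read '1', 1-count=1 -> q_odd
  Position 2: read '1', 1-count=2 -> q_even
Final state: q_even, total 1s = 2 (even); the DFA requires an odd count -> reject

0


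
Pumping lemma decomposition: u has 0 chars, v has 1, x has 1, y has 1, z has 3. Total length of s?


|s| = |u| + |v| + |x| + |y| + |z|
= 0 + 1 + 1 + 1 + 3
= 1 + 1 + 4
= 2 + 4
= 6

6


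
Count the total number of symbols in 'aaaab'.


String: 'aaaab'
Counting characters:
  'a' appears 4 time(s)
  'b' appears 1 time(s)
Total length = 4 + 1 = 5

5


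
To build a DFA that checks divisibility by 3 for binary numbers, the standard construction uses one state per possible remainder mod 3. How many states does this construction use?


Divisibility by 3 is tracked via the remainder mod 3: 0, 1, ..., 2
The construction assigns one state to each remainder
Number of remainders = 3

3


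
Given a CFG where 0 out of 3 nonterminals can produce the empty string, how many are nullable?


Nonterminals: {S, A, B}
A nonterminal is nullable if it can derive epsilon
Counting nullable nonterminals: 0
Total nullable = 0

0


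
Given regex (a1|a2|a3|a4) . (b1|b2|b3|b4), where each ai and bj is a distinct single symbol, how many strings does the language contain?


First group: 4 alternatives
Second group: 4 alternatives
Concatenation: each choice from group 1 pairs with each from group 2
Total = 4 x 4 = 16

16


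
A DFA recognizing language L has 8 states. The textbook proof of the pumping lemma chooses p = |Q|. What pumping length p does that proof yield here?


Pumping lemma for regular languages (standard proof):
Take p = |Q|, the number of DFA states.
Any string of length >= |Q| passes through |Q|+1 states while reading its first |Q| symbols,
so by pigeonhole some state repeats, giving the loop that can be pumped.
Here |Q| = 8
Therefore the proof uses p = 8

8


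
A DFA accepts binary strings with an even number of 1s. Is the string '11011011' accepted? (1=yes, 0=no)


DFA has 2 states: q_even (start, accept=yes) and q_odd
Processing string '11011011' character by character:
  Position 0: read '1', 1-count=1 -> q_odd
  Position 1: read '1', 1-count=2 -> q_even
  Position 2: read '0', 1-count=2 -> q_even (no change)
  Position 3: read '1', 1-count=3 -> q_odd
  Position 4: read '1', 1-count=4 -> q_even
  Position 5: read '0', 1-count=4 -> q_even (no change)
  Position 6: read '1', 1-count=5 -> q_odd
  Position 7: read '1', 1-count=6 -> q_even
Final state: q_even, total 1s = 6 (even); the DFA requires an even count -> accept

1
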